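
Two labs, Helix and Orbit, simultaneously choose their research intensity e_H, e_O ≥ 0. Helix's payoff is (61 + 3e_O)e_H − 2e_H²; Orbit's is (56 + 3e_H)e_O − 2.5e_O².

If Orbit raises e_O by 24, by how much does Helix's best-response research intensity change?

18

Expanding Helix's payoff: 61e_H + 3e_Oe_H − 2e_H².
∂π/∂e_H = 61 + 3e_O − 4e_H = 0, so e_H = 15.25 + 0.75e_O.
The reaction-function slope is 0.75, so a 24-unit rise in e_O moves e_H by 0.75 × 24 = 18. Helix's best response rises — the actions are strategic complements.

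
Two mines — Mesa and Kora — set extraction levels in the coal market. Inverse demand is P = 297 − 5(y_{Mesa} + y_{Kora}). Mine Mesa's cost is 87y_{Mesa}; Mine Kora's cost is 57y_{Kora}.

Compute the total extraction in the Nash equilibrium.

30

Mine Mesa's profit: π = y_{Mesa}(297 − 5(y_{Mesa} + y_{Kora})) − 87y_{Mesa}.
∂π/∂y_{Mesa} = 210 − 10y_{Mesa} − 5y_{Kora} = 0, so y_{Mesa} = 21 − 0.5y_{Kora}.
By the same steps for Kora: y_{Kora} = 24 − 0.5y_{Mesa}.
Substituting the second reaction function into the first: y_{Mesa} = 21 − 0.5(24 − 0.5y_{Mesa}), which gives 0.75y_{Mesa} = 9 ⇒ y_{Mesa} = 12.
Then y_{Kora} = 24 − 0.5·12 = 18.
Total extraction: 12 + 18 = 30.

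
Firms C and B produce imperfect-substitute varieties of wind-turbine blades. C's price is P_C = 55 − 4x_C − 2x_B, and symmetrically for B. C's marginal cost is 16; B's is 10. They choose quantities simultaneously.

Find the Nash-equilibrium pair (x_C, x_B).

3.7, 4.7

Firm C's profit: π = x_C(55 − 4x_C − 2x_B) − 16x_C.
∂π/∂x_C = 39 − 8x_C − 2x_B = 0 ⇒ x_C = 4.875 − 0.25x_B.
Similarly x_B = 5.625 − 0.25x_C.
Substituting the second reaction function into the first: x_C = 4.875 − 0.25(5.625 − 0.25x_C), which gives 0.9375x_C = 111/32 ⇒ x_C = 3.7.
Then x_B = 5.625 − 0.25·3.7 = 4.7.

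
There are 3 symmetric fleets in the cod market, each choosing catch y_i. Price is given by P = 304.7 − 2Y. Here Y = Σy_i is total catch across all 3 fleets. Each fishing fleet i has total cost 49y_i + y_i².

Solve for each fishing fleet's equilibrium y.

25.57

A representative fishing fleet's profit is π_i = y_i(304.7 − 2Y) − 49y_i − y_i², with Y = y_i + Σ_{j≠i} y_j.
First-order condition: 255.7 − 6y_i − 2Σ_{j≠i} y_j = 0.
Imposing symmetry (y_j = y for all j) turns Σ_{j≠i} y_j into 2y, so 255.7 = 10y and y = 25.57.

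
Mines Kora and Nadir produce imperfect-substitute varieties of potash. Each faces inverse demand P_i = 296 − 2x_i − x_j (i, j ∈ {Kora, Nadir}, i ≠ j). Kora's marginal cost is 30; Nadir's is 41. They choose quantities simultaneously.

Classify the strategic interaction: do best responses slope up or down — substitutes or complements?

Mine Kora's profit: π = x_{Kora}(296 − 2x_{Kora} − x_{Nadir}) − 30x_{Kora}.
∂π/∂x_{Kora} = 266 − 4x_{Kora} − x_{Nadir} = 0 ⇒ x_{Kora} = 66.5 − 0.25x_{Nadir}.
The best-response slope dx_{Kora}/dx_{Nadir} = −0.25 < 0: the reaction function is downward-sloping, so the choices are strategic substitutes.

strategic substitutes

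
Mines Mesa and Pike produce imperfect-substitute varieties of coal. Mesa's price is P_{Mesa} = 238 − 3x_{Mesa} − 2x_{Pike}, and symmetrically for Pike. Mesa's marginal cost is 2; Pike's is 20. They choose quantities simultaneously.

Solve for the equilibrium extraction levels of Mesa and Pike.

Mine Mesa's profit: π = x_{Mesa}(238 − 3x_{Mesa} − 2x_{Pike}) − 2x_{Mesa}.
∂π/∂x_{Mesa} = 236 − 6x_{Mesa} − 2x_{Pike} = 0 ⇒ x_{Mesa} = 118/3 − (1/3)x_{Pike}.
Similarly x_{Pike} = 109/3 − (1/3)x_{Mesa}.
Substituting the second reaction function into the first: x_{Mesa} = 118/3 − (1/3)(109/3 − (1/3)x_{Mesa}), which gives (8/9)x_{Mesa} = 245/9 ⇒ x_{Mesa} = 30.625.
Then x_{Pike} = 109/3 − (1/3)·30.625 = 26.125.

30.625, 26.125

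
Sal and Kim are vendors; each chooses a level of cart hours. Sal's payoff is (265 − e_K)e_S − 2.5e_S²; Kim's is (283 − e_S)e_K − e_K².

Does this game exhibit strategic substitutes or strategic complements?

strategic substitutes

Expanding Sal's payoff: 265e_S − e_Ke_S − 2.5e_S².
∂π/∂e_S = 265 − e_K − 5e_S = 0, so e_S = 53 − 0.2e_K.
The best-response slope de_S/de_K = −0.2 < 0: the reaction function is downward-sloping, so the choices are strategic substitutes.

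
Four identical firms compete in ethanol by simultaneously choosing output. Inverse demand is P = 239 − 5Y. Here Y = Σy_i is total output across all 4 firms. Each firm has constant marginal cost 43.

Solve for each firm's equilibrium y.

7.84

A representative firm's profit is π_i = y_i(239 − 5Y) − 43y_i, with Y = y_i + Σ_{j≠i} y_j.
First-order condition: 196 − 10y_i − 5Σ_{j≠i} y_j = 0.
Imposing symmetry (y_j = y for all j) turns Σ_{j≠i} y_j into 3y, so 196 = 25y and y = 7.84.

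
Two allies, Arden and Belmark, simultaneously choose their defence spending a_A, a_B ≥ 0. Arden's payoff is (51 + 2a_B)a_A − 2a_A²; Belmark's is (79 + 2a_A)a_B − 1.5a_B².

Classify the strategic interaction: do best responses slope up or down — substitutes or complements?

strategic complements

Expanding Arden's payoff: 51a_A + 2a_Ba_A − 2a_A².
∂π/∂a_A = 51 + 2a_B − 4a_A = 0, so a_A = 12.75 + 0.5a_B.
The best-response slope da_A/da_B = 0.5 > 0: the reaction function is upward-sloping, so the choices are strategic complements.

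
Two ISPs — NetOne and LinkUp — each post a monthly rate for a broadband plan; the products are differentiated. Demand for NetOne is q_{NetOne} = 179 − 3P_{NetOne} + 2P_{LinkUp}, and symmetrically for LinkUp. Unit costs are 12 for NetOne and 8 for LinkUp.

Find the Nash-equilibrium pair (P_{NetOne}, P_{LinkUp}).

53, 51.5

NetOne's profit: π = (P_{NetOne} − 12)(179 − 3P_{NetOne} + 2P_{LinkUp}).
∂π/∂P_{NetOne} = 215 − 6P_{NetOne} + 2P_{LinkUp} = 0 ⇒ P_{NetOne} = 215/6 + (1/3)P_{LinkUp}.
Similarly P_{LinkUp} = 203/6 + (1/3)P_{NetOne}.
Substituting the second reaction function into the first: P_{NetOne} = 215/6 + (1/3)(203/6 + (1/3)P_{NetOne}), which gives (8/9)P_{NetOne} = 424/9 ⇒ P_{NetOne} = 53.
Then P_{LinkUp} = 203/6 + (1/3)·53 = 51.5.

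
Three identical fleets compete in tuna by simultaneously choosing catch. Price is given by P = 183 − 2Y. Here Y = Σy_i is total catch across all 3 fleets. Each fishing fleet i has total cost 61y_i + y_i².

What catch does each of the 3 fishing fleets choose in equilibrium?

12.2

A representative fishing fleet's profit is π_i = y_i(183 − 2Y) − 61y_i − y_i², with Y = y_i + Σ_{j≠i} y_j.
First-order condition: 122 − 6y_i − 2Σ_{j≠i} y_j = 0.
In a symmetric equilibrium every fishing fleet chooses the same y, so Σ_{j≠i} y_j = 2y. The condition becomes 122 − 10y = 0, giving y = 122/10 = 12.2.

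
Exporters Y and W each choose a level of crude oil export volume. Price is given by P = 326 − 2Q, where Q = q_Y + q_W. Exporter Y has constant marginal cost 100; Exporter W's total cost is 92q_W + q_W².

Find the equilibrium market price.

Exporter Y's profit: π = q_Y(326 − 2(q_Y + q_W)) − 100q_Y.
∂π/∂q_Y = 226 − 4q_Y − 2q_W = 0, so q_Y = 56.5 − 0.5q_W.
For W: ∂π/∂q_W = 234 − 6q_W − 2q_Y = 0 ⇒ q_W = 39 − (1/3)q_Y.
Plugging q_W into Y's best response: q_Y = 56.5 − 0.5(39 − (1/3)q_Y) ⇒ (5/6)q_Y = 37, so q_Y = 44.4.
Then q_W = 39 − (1/3)·44.4 = 24.2.
Equilibrium price: P = 326 − 2·68.6 = 188.8.

188.8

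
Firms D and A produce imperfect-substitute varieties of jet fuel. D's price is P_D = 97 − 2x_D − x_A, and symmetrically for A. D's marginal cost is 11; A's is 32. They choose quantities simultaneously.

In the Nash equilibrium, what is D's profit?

Firm D's profit: π = x_D(97 − 2x_D − x_A) − 11x_D.
∂π/∂x_D = 86 − 4x_D − x_A = 0 ⇒ x_D = 21.5 − 0.25x_A.
Similarly x_A = 16.25 − 0.25x_D.
Plugging x_A into D's best response: x_D = 21.5 − 0.25(16.25 − 0.25x_D) ⇒ 0.9375x_D = 17.4375, so x_D = 18.6.
Then x_A = 16.25 − 0.25·18.6 = 11.6.
P_D = 97 − 2·18.6 − 11.6 = 48.2.
Profit = (48.2 − 11)·18.6 = 691.92.

691.92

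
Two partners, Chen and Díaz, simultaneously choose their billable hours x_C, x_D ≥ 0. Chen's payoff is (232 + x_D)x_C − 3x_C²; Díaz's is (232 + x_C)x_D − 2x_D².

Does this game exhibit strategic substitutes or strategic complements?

strategic complements

Expanding Chen's payoff: 232x_C + x_Dx_C − 3x_C².
∂π/∂x_C = 232 + x_D − 6x_C = 0, so x_C = 116/3 + (1/6)x_D.
The best-response slope dx_C/dx_D = 1/6 > 0: the reaction function is upward-sloping, so the choices are strategic complements.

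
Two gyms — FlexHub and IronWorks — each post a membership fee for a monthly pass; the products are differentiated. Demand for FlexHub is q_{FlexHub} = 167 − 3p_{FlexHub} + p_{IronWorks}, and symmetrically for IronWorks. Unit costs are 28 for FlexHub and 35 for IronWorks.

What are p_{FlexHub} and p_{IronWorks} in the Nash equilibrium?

50.8, 53.8

FlexHub's profit: π = (p_{FlexHub} − 28)(167 − 3p_{FlexHub} + p_{IronWorks}).
∂π/∂p_{FlexHub} = 251 − 6p_{FlexHub} + p_{IronWorks} = 0 ⇒ p_{FlexHub} = 251/6 + (1/6)p_{IronWorks}.
Similarly p_{IronWorks} = 136/3 + (1/6)p_{FlexHub}.
Solving the two reaction functions simultaneously: (1 − (1/6)(1/6))p_{FlexHub} = 251/6 + (1/6)·(136/3), so (35/36)p_{FlexHub} = 889/18 and p_{FlexHub} = 50.8.
Then p_{IronWorks} = 136/3 + (1/6)·50.8 = 53.8.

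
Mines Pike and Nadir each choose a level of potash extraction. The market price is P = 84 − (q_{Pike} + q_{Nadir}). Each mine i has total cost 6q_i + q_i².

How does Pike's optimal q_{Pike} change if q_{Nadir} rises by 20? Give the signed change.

-5

Mine Pike's profit: π = q_{Pike}(84 − (q_{Pike} + q_{Nadir})) − 6q_{Pike} − q_{Pike}².
∂π/∂q_{Pike} = 78 − 4q_{Pike} − q_{Nadir} = 0, so q_{Pike} = 19.5 − 0.25q_{Nadir}.
The reaction-function slope is −0.25, so a 20-unit rise in q_{Nadir} moves q_{Pike} by −0.25 × 20 = −5. Pike's best response falls — the actions are strategic substitutes.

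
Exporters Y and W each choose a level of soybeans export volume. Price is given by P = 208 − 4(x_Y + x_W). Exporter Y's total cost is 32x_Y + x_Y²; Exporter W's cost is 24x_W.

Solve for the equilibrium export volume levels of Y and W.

10.5, 17.75

Exporter Y's profit: π = x_Y(208 − 4(x_Y + x_W)) − 32x_Y − x_Y².
∂π/∂x_Y = 176 − 10x_Y − 4x_W = 0, so x_Y = 17.6 − 0.4x_W.
For W: ∂π/∂x_W = 184 − 8x_W − 4x_Y = 0 ⇒ x_W = 23 − 0.5x_Y.
Solving the two reaction functions simultaneously: (1 − (−0.4)(−0.5))x_Y = 17.6 − 0.4·23, so 0.8x_Y = 8.4 and x_Y = 10.5.
Then x_W = 23 − 0.5·10.5 = 17.75.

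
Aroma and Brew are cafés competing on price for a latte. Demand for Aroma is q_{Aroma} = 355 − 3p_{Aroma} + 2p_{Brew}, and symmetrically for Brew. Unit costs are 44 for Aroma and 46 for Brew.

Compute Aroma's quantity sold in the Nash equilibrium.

Aroma's profit: π = (p_{Aroma} − 44)(355 − 3p_{Aroma} + 2p_{Brew}).
∂π/∂p_{Aroma} = 487 − 6p_{Aroma} + 2p_{Brew} = 0 ⇒ p_{Aroma} = 487/6 + (1/3)p_{Brew}.
Similarly p_{Brew} = 493/6 + (1/3)p_{Aroma}.
Plugging p_{Brew} into Aroma's best response: p_{Aroma} = 487/6 + (1/3)(493/6 + (1/3)p_{Aroma}) ⇒ (8/9)p_{Aroma} = 977/9, so p_{Aroma} = 122.125.
Then p_{Brew} = 493/6 + (1/3)·122.125 = 122.875.
q_{Aroma} = 355 − 3·122.125 + 2·122.875 = 234.375.

234.375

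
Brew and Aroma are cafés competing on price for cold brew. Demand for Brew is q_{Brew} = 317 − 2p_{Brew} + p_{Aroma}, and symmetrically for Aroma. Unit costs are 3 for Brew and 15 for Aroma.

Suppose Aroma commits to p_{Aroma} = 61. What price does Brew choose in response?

Brew's profit: π = (p_{Brew} − 3)(317 − 2p_{Brew} + p_{Aroma}).
∂π/∂p_{Brew} = 323 − 4p_{Brew} + p_{Aroma} = 0 ⇒ p_{Brew} = 80.75 + 0.25p_{Aroma}.
At p_{Aroma} = 61: p_{Brew} = 80.75 + 0.25·61 = 96.

96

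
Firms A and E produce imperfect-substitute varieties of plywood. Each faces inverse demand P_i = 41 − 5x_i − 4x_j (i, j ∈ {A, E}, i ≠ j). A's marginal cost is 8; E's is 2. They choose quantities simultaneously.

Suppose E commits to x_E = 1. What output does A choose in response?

2.9

Firm A's profit: π = x_A(41 − 5x_A − 4x_E) − 8x_A.
∂π/∂x_A = 33 − 10x_A − 4x_E = 0 ⇒ x_A = 3.3 − 0.4x_E.
At x_E = 1: x_A = 3.3 − 0.4·1 = 2.9.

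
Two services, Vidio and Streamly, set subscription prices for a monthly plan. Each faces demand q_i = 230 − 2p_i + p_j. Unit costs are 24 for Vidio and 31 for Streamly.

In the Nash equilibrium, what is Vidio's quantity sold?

Vidio's profit: π = (p_{Vidio} − 24)(230 − 2p_{Vidio} + p_{Streamly}).
∂π/∂p_{Vidio} = 278 − 4p_{Vidio} + p_{Streamly} = 0 ⇒ p_{Vidio} = 69.5 + 0.25p_{Streamly}.
Similarly p_{Streamly} = 73 + 0.25p_{Vidio}.
Solving the two reaction functions simultaneously: (1 − (0.25)(0.25))p_{Vidio} = 69.5 + 0.25·73, so 0.9375p_{Vidio} = 87.75 and p_{Vidio} = 93.6.
Then p_{Streamly} = 73 + 0.25·93.6 = 96.4.
q_{Vidio} = 230 − 2·93.6 + 96.4 = 139.2.

139.2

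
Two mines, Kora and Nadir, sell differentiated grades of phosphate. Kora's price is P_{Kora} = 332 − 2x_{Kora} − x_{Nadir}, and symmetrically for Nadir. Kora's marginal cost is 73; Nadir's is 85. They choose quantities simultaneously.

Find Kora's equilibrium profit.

5533.52

Mine Kora's profit: π = x_{Kora}(332 − 2x_{Kora} − x_{Nadir}) − 73x_{Kora}.
∂π/∂x_{Kora} = 259 − 4x_{Kora} − x_{Nadir} = 0 ⇒ x_{Kora} = 64.75 − 0.25x_{Nadir}.
Similarly x_{Nadir} = 61.75 − 0.25x_{Kora}.
Solving the two reaction functions simultaneously: (1 − (−0.25)(−0.25))x_{Kora} = 64.75 − 0.25·61.75, so 0.9375x_{Kora} = 49.3125 and x_{Kora} = 52.6.
Then x_{Nadir} = 61.75 − 0.25·52.6 = 48.6.
P_{Kora} = 332 − 2·52.6 − 48.6 = 178.2.
Profit = (178.2 − 73)·52.6 = 5533.52.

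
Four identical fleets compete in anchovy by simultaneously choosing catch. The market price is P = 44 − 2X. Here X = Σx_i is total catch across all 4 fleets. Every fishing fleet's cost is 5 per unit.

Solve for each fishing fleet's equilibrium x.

A representative fishing fleet's profit is π_i = x_i(44 − 2X) − 5x_i, with X = x_i + Σ_{j≠i} x_j.
First-order condition: 39 − 4x_i − 2Σ_{j≠i} x_j = 0.
With identical fishing fleets, set every x_j = x: then 39 − 4x − 6x = 0, i.e. x = 39/10 = 3.9.

3.9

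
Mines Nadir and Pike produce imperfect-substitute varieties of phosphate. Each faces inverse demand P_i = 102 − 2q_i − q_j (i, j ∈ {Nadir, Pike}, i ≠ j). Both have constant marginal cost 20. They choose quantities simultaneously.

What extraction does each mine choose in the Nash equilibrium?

16.4

Mine Nadir's profit: π = q_{Nadir}(102 − 2q_{Nadir} − q_{Pike}) − 20q_{Nadir}.
∂π/∂q_{Nadir} = 82 − 4q_{Nadir} − q_{Pike} = 0 ⇒ q_{Nadir} = 20.5 − 0.25q_{Pike}.
The game is symmetric, so in equilibrium q_{Pike} = q_{Nadir}: the reaction function gives 1.25q_{Nadir} = 20.5, hence q_{Nadir} = 16.4.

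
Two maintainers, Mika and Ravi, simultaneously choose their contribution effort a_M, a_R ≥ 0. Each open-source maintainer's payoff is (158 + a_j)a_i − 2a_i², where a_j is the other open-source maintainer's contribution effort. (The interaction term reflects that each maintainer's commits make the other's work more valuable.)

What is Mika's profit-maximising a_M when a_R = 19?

44.25

Mika's payoff is (158 + a_R)a_M − 2a_M².
∂π/∂a_M = 158 + a_R − 4a_M = 0, so a_M = 39.5 + 0.25a_R.
At a_R = 19: a_M = 39.5 + 0.25·19 = 44.25.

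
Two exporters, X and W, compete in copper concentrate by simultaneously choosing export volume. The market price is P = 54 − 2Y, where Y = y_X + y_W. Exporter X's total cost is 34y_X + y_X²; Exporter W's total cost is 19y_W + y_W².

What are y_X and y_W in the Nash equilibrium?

1.5625, 5.3125

Exporter X's profit: π = y_X(54 − 2(y_X + y_W)) − 34y_X − y_X².
∂π/∂y_X = 20 − 6y_X − 2y_W = 0, so y_X = 10/3 − (1/3)y_W.
By the same steps for W: y_W = 35/6 − (1/3)y_X.
Plugging y_W into X's best response: y_X = 10/3 − (1/3)(35/6 − (1/3)y_X) ⇒ (8/9)y_X = 25/18, so y_X = 1.5625.
Then y_W = 35/6 − (1/3)·1.5625 = 5.3125.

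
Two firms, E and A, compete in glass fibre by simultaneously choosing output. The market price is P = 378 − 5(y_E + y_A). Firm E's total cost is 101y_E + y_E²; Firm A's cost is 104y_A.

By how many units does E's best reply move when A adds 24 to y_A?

-10

Firm E's profit: π = y_E(378 − 5(y_E + y_A)) − 101y_E − y_E².
∂π/∂y_E = 277 − 12y_E − 5y_A = 0, so y_E = 277/12 − (5/12)y_A.
The reaction-function slope is −5/12, so a 24-unit rise in y_A moves y_E by −5/12 × 24 = −10. E's best response falls — the actions are strategic substitutes.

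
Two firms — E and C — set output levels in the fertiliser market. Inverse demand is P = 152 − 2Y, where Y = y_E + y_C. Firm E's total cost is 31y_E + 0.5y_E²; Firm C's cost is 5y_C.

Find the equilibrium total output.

42.6875

Firm E's profit: π = y_E(152 − 2(y_E + y_C)) − 31y_E − 0.5y_E².
∂π/∂y_E = 121 − 5y_E − 2y_C = 0, so y_E = 24.2 − 0.4y_C.
For C: ∂π/∂y_C = 147 − 4y_C − 2y_E = 0 ⇒ y_C = 36.75 − 0.5y_E.
Solving the two reaction functions simultaneously: (1 − (−0.4)(−0.5))y_E = 24.2 − 0.4·36.75, so 0.8y_E = 9.5 and y_E = 11.875.
Then y_C = 36.75 − 0.5·11.875 = 30.8125.
Total output: 11.875 + 30.8125 = 42.6875.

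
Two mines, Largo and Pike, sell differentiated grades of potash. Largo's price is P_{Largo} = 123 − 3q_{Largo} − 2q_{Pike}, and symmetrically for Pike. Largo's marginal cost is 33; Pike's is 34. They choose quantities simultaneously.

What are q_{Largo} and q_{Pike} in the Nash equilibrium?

Mine Largo's profit: π = q_{Largo}(123 − 3q_{Largo} − 2q_{Pike}) − 33q_{Largo}.
∂π/∂q_{Largo} = 90 − 6q_{Largo} − 2q_{Pike} = 0 ⇒ q_{Largo} = 15 − (1/3)q_{Pike}.
Similarly q_{Pike} = 89/6 − (1/3)q_{Largo}.
Plugging q_{Pike} into Largo's best response: q_{Largo} = 15 − (1/3)(89/6 − (1/3)q_{Largo}) ⇒ (8/9)q_{Largo} = 181/18, so q_{Largo} = 11.3125.
Then q_{Pike} = 89/6 − (1/3)·11.3125 = 11.0625.

11.3125, 11.0625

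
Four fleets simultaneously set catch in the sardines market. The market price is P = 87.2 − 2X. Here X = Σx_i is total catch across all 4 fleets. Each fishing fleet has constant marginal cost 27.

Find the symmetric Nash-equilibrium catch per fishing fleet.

6.02

A representative fishing fleet's profit is π_i = x_i(87.2 − 2X) − 27x_i, with X = x_i + Σ_{j≠i} x_j.
First-order condition: 60.2 − 4x_i − 2Σ_{j≠i} x_j = 0.
With identical fishing fleets, set every x_j = x: then 60.2 − 4x − 6x = 0, i.e. x = 60.2/10 = 6.02.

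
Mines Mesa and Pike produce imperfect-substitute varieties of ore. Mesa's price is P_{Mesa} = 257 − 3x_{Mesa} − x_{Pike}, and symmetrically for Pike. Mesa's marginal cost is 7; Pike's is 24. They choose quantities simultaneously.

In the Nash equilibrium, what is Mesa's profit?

3931.32

Mine Mesa's profit: π = x_{Mesa}(257 − 3x_{Mesa} − x_{Pike}) − 7x_{Mesa}.
∂π/∂x_{Mesa} = 250 − 6x_{Mesa} − x_{Pike} = 0 ⇒ x_{Mesa} = 125/3 − (1/6)x_{Pike}.
Similarly x_{Pike} = 233/6 − (1/6)x_{Mesa}.
Plugging x_{Pike} into Mesa's best response: x_{Mesa} = 125/3 − (1/6)(233/6 − (1/6)x_{Mesa}) ⇒ (35/36)x_{Mesa} = 1267/36, so x_{Mesa} = 36.2.
Then x_{Pike} = 233/6 − (1/6)·36.2 = 32.8.
P_{Mesa} = 257 − 3·36.2 − 32.8 = 115.6.
Profit = (115.6 − 7)·36.2 = 3931.32.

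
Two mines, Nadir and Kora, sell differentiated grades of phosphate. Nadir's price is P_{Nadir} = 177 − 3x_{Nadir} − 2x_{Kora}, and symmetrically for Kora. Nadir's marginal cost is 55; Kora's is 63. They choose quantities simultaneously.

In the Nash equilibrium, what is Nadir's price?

102.25

Mine Nadir's profit: π = x_{Nadir}(177 − 3x_{Nadir} − 2x_{Kora}) − 55x_{Nadir}.
∂π/∂x_{Nadir} = 122 − 6x_{Nadir} − 2x_{Kora} = 0 ⇒ x_{Nadir} = 61/3 − (1/3)x_{Kora}.
Similarly x_{Kora} = 19 − (1/3)x_{Nadir}.
Solving the two reaction functions simultaneously: (1 − (−1/3)(−1/3))x_{Nadir} = 61/3 − (1/3)·19, so (8/9)x_{Nadir} = 14 and x_{Nadir} = 15.75.
Then x_{Kora} = 19 − (1/3)·15.75 = 13.75.
P_{Nadir} = 177 − 3·15.75 − 2·13.75 = 102.25.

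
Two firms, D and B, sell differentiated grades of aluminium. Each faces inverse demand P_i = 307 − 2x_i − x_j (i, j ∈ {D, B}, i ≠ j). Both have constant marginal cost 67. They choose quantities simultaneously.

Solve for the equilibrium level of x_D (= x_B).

Firm D's profit: π = x_D(307 − 2x_D − x_B) − 67x_D.
∂π/∂x_D = 240 − 4x_D − x_B = 0 ⇒ x_D = 60 − 0.25x_B.
By symmetry x_B = x_D; substituting into the reaction function, 1.25x_D = 60 and x_D = 48.

48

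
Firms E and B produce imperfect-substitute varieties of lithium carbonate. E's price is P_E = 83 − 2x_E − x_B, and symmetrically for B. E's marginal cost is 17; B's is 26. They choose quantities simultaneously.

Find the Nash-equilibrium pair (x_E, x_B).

Firm E's profit: π = x_E(83 − 2x_E − x_B) − 17x_E.
∂π/∂x_E = 66 − 4x_E − x_B = 0 ⇒ x_E = 16.5 − 0.25x_B.
Similarly x_B = 14.25 − 0.25x_E.
Solving the two reaction functions simultaneously: (1 − (−0.25)(−0.25))x_E = 16.5 − 0.25·14.25, so 0.9375x_E = 12.9375 and x_E = 13.8.
Then x_B = 14.25 − 0.25·13.8 = 10.8.

13.8, 10.8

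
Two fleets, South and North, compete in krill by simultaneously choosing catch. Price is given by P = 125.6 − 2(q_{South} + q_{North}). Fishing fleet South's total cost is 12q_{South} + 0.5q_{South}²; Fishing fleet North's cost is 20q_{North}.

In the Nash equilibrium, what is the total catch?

34

Fishing fleet South's profit: π = q_{South}(125.6 − 2(q_{South} + q_{North})) − 12q_{South} − 0.5q_{South}².
∂π/∂q_{South} = 113.6 − 5q_{South} − 2q_{North} = 0, so q_{South} = 22.72 − 0.4q_{North}.
For North: ∂π/∂q_{North} = 105.6 − 4q_{North} − 2q_{South} = 0 ⇒ q_{North} = 26.4 − 0.5q_{South}.
Solving the two reaction functions simultaneously: (1 − (−0.4)(−0.5))q_{South} = 22.72 − 0.4·26.4, so 0.8q_{South} = 12.16 and q_{South} = 15.2.
Then q_{North} = 26.4 − 0.5·15.2 = 18.8.
Total catch: 15.2 + 18.8 = 34.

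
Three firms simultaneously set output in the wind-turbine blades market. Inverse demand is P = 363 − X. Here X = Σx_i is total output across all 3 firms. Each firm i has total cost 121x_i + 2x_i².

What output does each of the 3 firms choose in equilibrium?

A representative firm's profit is π_i = x_i(363 − X) − 121x_i − 2x_i², with X = x_i + Σ_{j≠i} x_j.
First-order condition: 242 − 6x_i − Σ_{j≠i} x_j = 0.
With identical firms, set every x_j = x: then 242 − 6x − 2x = 0, i.e. x = 242/8 = 30.25.

30.25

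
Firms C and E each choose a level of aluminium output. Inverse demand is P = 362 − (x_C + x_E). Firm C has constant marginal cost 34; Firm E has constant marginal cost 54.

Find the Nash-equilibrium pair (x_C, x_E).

Firm C's profit: π = x_C(362 − (x_C + x_E)) − 34x_C.
∂π/∂x_C = 328 − 2x_C − x_E = 0, so x_C = 164 − 0.5x_E.
By the same steps for E: x_E = 154 − 0.5x_C.
Substituting the second reaction function into the first: x_C = 164 − 0.5(154 − 0.5x_C), which gives 0.75x_C = 87 ⇒ x_C = 116.
Then x_E = 154 − 0.5·116 = 96.

116, 96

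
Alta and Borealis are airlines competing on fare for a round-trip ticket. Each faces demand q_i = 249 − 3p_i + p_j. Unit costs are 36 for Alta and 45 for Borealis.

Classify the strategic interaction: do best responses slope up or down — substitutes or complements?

Alta's profit: π = (p_{Alta} − 36)(249 − 3p_{Alta} + p_{Borealis}).
∂π/∂p_{Alta} = 357 − 6p_{Alta} + p_{Borealis} = 0 ⇒ p_{Alta} = 59.5 + (1/6)p_{Borealis}.
The best-response slope dp_{Alta}/dp_{Borealis} = 1/6 > 0: the reaction function is upward-sloping, so the choices are strategic complements.

strategic complements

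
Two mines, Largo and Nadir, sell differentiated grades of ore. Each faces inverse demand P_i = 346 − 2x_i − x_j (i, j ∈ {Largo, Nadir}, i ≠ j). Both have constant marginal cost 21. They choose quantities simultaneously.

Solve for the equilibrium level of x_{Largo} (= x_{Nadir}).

Mine Largo's profit: π = x_{Largo}(346 − 2x_{Largo} − x_{Nadir}) − 21x_{Largo}.
∂π/∂x_{Largo} = 325 − 4x_{Largo} − x_{Nadir} = 0 ⇒ x_{Largo} = 81.25 − 0.25x_{Nadir}.
By symmetry x_{Nadir} = x_{Largo}; substituting into the reaction function, 1.25x_{Largo} = 81.25 and x_{Largo} = 65.

65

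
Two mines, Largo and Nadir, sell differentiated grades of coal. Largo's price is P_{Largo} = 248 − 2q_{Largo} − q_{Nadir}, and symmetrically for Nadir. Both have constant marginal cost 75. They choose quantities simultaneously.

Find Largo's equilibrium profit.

2394.32

Mine Largo's profit: π = q_{Largo}(248 − 2q_{Largo} − q_{Nadir}) − 75q_{Largo}.
∂π/∂q_{Largo} = 173 − 4q_{Largo} − q_{Nadir} = 0 ⇒ q_{Largo} = 43.25 − 0.25q_{Nadir}.
By symmetry q_{Nadir} = q_{Largo}; substituting into the reaction function, 1.25q_{Largo} = 43.25 and q_{Largo} = 34.6.
P_{Largo} = 248 − 2·34.6 − 34.6 = 144.2.
Profit = (144.2 − 75)·34.6 = 2394.32.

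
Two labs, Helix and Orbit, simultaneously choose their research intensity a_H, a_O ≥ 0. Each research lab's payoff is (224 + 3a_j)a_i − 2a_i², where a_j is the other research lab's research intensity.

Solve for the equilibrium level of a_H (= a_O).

224

Helix's payoff is (224 + 3a_O)a_H − 2a_H².
∂π/∂a_H = 224 + 3a_O − 4a_H = 0, so a_H = 56 + 0.75a_O.
The game is symmetric, so in equilibrium a_O = a_H: the reaction function gives 0.25a_H = 56, hence a_H = 224.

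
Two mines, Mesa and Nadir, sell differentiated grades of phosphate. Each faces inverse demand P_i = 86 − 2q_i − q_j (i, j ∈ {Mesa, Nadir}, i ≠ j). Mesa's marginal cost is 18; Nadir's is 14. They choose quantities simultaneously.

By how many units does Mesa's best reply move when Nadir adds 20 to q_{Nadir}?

Mine Mesa's profit: π = q_{Mesa}(86 − 2q_{Mesa} − q_{Nadir}) − 18q_{Mesa}.
∂π/∂q_{Mesa} = 68 − 4q_{Mesa} − q_{Nadir} = 0 ⇒ q_{Mesa} = 17 − 0.25q_{Nadir}.
The reaction-function slope is −0.25, so a 20-unit rise in q_{Nadir} moves q_{Mesa} by −0.25 × 20 = −5. Mesa's best response falls — the actions are strategic substitutes.

-5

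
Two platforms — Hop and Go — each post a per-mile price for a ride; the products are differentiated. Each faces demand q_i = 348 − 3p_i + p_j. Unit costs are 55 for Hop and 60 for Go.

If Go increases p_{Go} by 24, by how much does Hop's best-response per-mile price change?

Hop's profit: π = (p_{Hop} − 55)(348 − 3p_{Hop} + p_{Go}).
∂π/∂p_{Hop} = 513 − 6p_{Hop} + p_{Go} = 0 ⇒ p_{Hop} = 85.5 + (1/6)p_{Go}.
The reaction-function slope is 1/6, so a 24-unit rise in p_{Go} moves p_{Hop} by 1/6 × 24 = 4. Hop's best response rises — the actions are strategic complements.

4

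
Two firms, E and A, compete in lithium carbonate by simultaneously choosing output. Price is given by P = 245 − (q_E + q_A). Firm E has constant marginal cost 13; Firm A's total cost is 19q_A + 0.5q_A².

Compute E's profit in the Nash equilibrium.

Firm E's profit: π = q_E(245 − (q_E + q_A)) − 13q_E.
∂π/∂q_E = 232 − 2q_E − q_A = 0, so q_E = 116 − 0.5q_A.
For A: ∂π/∂q_A = 226 − 3q_A − q_E = 0 ⇒ q_A = 226/3 − (1/3)q_E.
Plugging q_A into E's best response: q_E = 116 − 0.5(226/3 − (1/3)q_E) ⇒ (5/6)q_E = 235/3, so q_E = 94.
Then q_A = 226/3 − (1/3)·94 = 44.
Price P = 245 − 138 = 107.
E's profit: (107 − 13)·94 = 8836.

8836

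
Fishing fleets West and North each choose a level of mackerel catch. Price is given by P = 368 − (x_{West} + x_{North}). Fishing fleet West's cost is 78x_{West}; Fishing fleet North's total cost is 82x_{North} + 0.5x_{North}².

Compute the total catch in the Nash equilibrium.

Fishing fleet West's profit: π = x_{West}(368 − (x_{West} + x_{North})) − 78x_{West}.
∂π/∂x_{West} = 290 − 2x_{West} − x_{North} = 0, so x_{West} = 145 − 0.5x_{North}.
For North: ∂π/∂x_{North} = 286 − 3x_{North} − x_{West} = 0 ⇒ x_{North} = 286/3 − (1/3)x_{West}.
Substituting the second reaction function into the first: x_{West} = 145 − 0.5(286/3 − (1/3)x_{West}), which gives (5/6)x_{West} = 292/3 ⇒ x_{West} = 116.8.
Then x_{North} = 286/3 − (1/3)·116.8 = 56.4.
Total catch: 116.8 + 56.4 = 173.2.

173.2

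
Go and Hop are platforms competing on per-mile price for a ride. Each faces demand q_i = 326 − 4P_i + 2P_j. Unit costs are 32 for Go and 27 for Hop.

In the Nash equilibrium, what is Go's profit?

7396

Go's profit: π = (P_{Go} − 32)(326 − 4P_{Go} + 2P_{Hop}).
∂π/∂P_{Go} = 454 − 8P_{Go} + 2P_{Hop} = 0 ⇒ P_{Go} = 56.75 + 0.25P_{Hop}.
Similarly P_{Hop} = 54.25 + 0.25P_{Go}.
Solving the two reaction functions simultaneously: (1 − (0.25)(0.25))P_{Go} = 56.75 + 0.25·54.25, so 0.9375P_{Go} = 70.3125 and P_{Go} = 75.
Then P_{Hop} = 54.25 + 0.25·75 = 73.
q_{Go} = 326 − 4·75 + 2·73 = 172.
Profit = (75 − 32)·172 = 7396.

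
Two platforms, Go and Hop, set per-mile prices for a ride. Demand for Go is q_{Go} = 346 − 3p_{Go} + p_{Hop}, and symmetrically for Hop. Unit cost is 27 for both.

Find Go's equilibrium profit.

10231.68

Go's profit: π = (p_{Go} − 27)(346 − 3p_{Go} + p_{Hop}).
∂π/∂p_{Go} = 427 − 6p_{Go} + p_{Hop} = 0 ⇒ p_{Go} = 427/6 + (1/6)p_{Hop}.
Setting p_{Go} = p_{Hop} in the reaction function: p_{Go} = 427/6 + (1/6)p_{Go}, so p_{Go} = (427/6) / (5/6) = 85.4.
q_{Go} = 346 − 3·85.4 + 85.4 = 175.2.
Profit = (85.4 − 27)·175.2 = 10231.68.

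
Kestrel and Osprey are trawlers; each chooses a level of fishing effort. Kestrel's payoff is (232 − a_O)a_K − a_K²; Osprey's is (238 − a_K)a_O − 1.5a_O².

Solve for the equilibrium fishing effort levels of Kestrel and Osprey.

91.6, 48.8

Expanding Kestrel's payoff: 232a_K − a_Oa_K − a_K².
∂π/∂a_K = 232 − a_O − 2a_K = 0, so a_K = 116 − 0.5a_O.
Likewise for Osprey: a_O = 238/3 − (1/3)a_K.
Substituting the second reaction function into the first: a_K = 116 − 0.5(238/3 − (1/3)a_K), which gives (5/6)a_K = 229/3 ⇒ a_K = 91.6.
Then a_O = 238/3 − (1/3)·91.6 = 48.8.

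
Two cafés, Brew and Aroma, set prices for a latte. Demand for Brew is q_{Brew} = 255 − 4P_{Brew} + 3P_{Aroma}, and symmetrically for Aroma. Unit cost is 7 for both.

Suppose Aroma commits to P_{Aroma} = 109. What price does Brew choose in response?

Brew's profit: π = (P_{Brew} − 7)(255 − 4P_{Brew} + 3P_{Aroma}).
∂π/∂P_{Brew} = 283 − 8P_{Brew} + 3P_{Aroma} = 0 ⇒ P_{Brew} = 35.375 + 0.375P_{Aroma}.
At P_{Aroma} = 109: P_{Brew} = 35.375 + 0.375·109 = 76.25.

76.25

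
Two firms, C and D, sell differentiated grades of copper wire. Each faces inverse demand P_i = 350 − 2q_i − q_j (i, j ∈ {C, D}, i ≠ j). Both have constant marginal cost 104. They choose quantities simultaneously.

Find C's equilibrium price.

202.4

Firm C's profit: π = q_C(350 − 2q_C − q_D) − 104q_C.
∂π/∂q_C = 246 − 4q_C − q_D = 0 ⇒ q_C = 61.5 − 0.25q_D.
Setting q_C = q_D in the reaction function: q_C = 61.5 − 0.25q_C, so q_C = 61.5 / 1.25 = 49.2.
P_C = 350 − 2·49.2 − 49.2 = 202.4.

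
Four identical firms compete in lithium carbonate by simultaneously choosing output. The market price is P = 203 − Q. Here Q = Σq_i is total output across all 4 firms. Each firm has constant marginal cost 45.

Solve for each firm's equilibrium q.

A representative firm's profit is π_i = q_i(203 − Q) − 45q_i, with Q = q_i + Σ_{j≠i} q_j.
First-order condition: 158 − 2q_i − Σ_{j≠i} q_j = 0.
With identical firms, set every q_j = q: then 158 − 2q − 3q = 0, i.e. q = 158/5 = 31.6.

31.6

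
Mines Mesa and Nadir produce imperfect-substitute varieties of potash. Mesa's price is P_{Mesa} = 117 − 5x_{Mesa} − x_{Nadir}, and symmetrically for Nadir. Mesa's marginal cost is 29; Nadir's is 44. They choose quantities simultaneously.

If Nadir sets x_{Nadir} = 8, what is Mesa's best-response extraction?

8

Mine Mesa's profit: π = x_{Mesa}(117 − 5x_{Mesa} − x_{Nadir}) − 29x_{Mesa}.
∂π/∂x_{Mesa} = 88 − 10x_{Mesa} − x_{Nadir} = 0 ⇒ x_{Mesa} = 8.8 − 0.1x_{Nadir}.
At x_{Nadir} = 8: x_{Mesa} = 8.8 − 0.1·8 = 8.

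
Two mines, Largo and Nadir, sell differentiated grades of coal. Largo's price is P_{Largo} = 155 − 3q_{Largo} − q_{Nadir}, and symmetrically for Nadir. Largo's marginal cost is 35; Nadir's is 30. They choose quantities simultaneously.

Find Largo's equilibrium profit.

867

Mine Largo's profit: π = q_{Largo}(155 − 3q_{Largo} − q_{Nadir}) − 35q_{Largo}.
∂π/∂q_{Largo} = 120 − 6q_{Largo} − q_{Nadir} = 0 ⇒ q_{Largo} = 20 − (1/6)q_{Nadir}.
Similarly q_{Nadir} = 125/6 − (1/6)q_{Largo}.
Solving the two reaction functions simultaneously: (1 − (−1/6)(−1/6))q_{Largo} = 20 − (1/6)·(125/6), so (35/36)q_{Largo} = 595/36 and q_{Largo} = 17.
Then q_{Nadir} = 125/6 − (1/6)·17 = 18.
P_{Largo} = 155 − 3·17 − 18 = 86.
Profit = (86 − 35)·17 = 867.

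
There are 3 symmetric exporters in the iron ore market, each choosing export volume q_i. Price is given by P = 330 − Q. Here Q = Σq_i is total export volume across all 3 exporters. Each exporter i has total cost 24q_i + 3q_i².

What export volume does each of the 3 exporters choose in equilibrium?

A representative exporter's profit is π_i = q_i(330 − Q) − 24q_i − 3q_i², with Q = q_i + Σ_{j≠i} q_j.
First-order condition: 306 − 8q_i − Σ_{j≠i} q_j = 0.
With identical exporters, set every q_j = q: then 306 − 8q − 2q = 0, i.e. q = 306/10 = 30.6.

30.6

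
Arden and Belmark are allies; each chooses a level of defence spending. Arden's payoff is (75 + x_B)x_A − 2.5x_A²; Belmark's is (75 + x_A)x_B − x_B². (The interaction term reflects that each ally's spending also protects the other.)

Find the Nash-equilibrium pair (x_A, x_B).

Expanding Arden's payoff: 75x_A + x_Bx_A − 2.5x_A².
∂π/∂x_A = 75 + x_B − 5x_A = 0, so x_A = 15 + 0.2x_B.
Likewise for Belmark: x_B = 37.5 + 0.5x_A.
Substituting the second reaction function into the first: x_A = 15 + 0.2(37.5 + 0.5x_A), which gives 0.9x_A = 22.5 ⇒ x_A = 25.
Then x_B = 37.5 + 0.5·25 = 50.

25, 50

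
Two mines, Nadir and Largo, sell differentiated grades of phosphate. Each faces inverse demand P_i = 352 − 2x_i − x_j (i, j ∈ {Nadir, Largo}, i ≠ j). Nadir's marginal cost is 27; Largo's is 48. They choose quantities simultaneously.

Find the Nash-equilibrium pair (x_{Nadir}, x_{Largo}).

66.4, 59.4

Mine Nadir's profit: π = x_{Nadir}(352 − 2x_{Nadir} − x_{Largo}) − 27x_{Nadir}.
∂π/∂x_{Nadir} = 325 − 4x_{Nadir} − x_{Largo} = 0 ⇒ x_{Nadir} = 81.25 − 0.25x_{Largo}.
Similarly x_{Largo} = 76 − 0.25x_{Nadir}.
Solving the two reaction functions simultaneously: (1 − (−0.25)(−0.25))x_{Nadir} = 81.25 − 0.25·76, so 0.9375x_{Nadir} = 62.25 and x_{Nadir} = 66.4.
Then x_{Largo} = 76 − 0.25·66.4 = 59.4.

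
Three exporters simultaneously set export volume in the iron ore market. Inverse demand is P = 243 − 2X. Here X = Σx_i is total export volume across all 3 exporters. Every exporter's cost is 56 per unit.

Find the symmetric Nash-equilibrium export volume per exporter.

23.375

A representative exporter's profit is π_i = x_i(243 − 2X) − 56x_i, with X = x_i + Σ_{j≠i} x_j.
First-order condition: 187 − 4x_i − 2Σ_{j≠i} x_j = 0.
Imposing symmetry (x_j = x for all j) turns Σ_{j≠i} x_j into 2x, so 187 = 8x and x = 23.375.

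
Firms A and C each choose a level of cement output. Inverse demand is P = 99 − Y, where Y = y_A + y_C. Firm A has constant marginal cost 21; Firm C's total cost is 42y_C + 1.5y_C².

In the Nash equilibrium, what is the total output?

Firm A's profit: π = y_A(99 − (y_A + y_C)) − 21y_A.
∂π/∂y_A = 78 − 2y_A − y_C = 0, so y_A = 39 − 0.5y_C.
For C: ∂π/∂y_C = 57 − 5y_C − y_A = 0 ⇒ y_C = 11.4 − 0.2y_A.
Plugging y_C into A's best response: y_A = 39 − 0.5(11.4 − 0.2y_A) ⇒ 0.9y_A = 33.3, so y_A = 37.
Then y_C = 11.4 − 0.2·37 = 4.
Total output: 37 + 4 = 41.

41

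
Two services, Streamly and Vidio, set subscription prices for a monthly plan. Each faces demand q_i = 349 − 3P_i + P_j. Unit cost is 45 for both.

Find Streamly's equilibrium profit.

8049.72

Streamly's profit: π = (P_{Streamly} − 45)(349 − 3P_{Streamly} + P_{Vidio}).
∂π/∂P_{Streamly} = 484 − 6P_{Streamly} + P_{Vidio} = 0 ⇒ P_{Streamly} = 242/3 + (1/6)P_{Vidio}.
The game is symmetric, so in equilibrium P_{Vidio} = P_{Streamly}: the reaction function gives (5/6)P_{Streamly} = 242/3, hence P_{Streamly} = 96.8.
q_{Streamly} = 349 − 3·96.8 + 96.8 = 155.4.
Profit = (96.8 − 45)·155.4 = 8049.72.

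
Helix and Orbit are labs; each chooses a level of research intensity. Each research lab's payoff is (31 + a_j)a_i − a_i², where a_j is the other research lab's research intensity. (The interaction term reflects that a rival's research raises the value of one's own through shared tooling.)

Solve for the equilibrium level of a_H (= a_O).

Helix's payoff is (31 + a_O)a_H − a_H².
∂π/∂a_H = 31 + a_O − 2a_H = 0, so a_H = 15.5 + 0.5a_O.
Setting a_H = a_O in the reaction function: a_H = 15.5 + 0.5a_H, so a_H = 15.5 / 0.5 = 31.

31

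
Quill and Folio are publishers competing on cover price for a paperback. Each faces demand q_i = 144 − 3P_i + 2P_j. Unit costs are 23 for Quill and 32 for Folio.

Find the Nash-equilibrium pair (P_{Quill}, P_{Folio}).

Quill's profit: π = (P_{Quill} − 23)(144 − 3P_{Quill} + 2P_{Folio}).
∂π/∂P_{Quill} = 213 − 6P_{Quill} + 2P_{Folio} = 0 ⇒ P_{Quill} = 35.5 + (1/3)P_{Folio}.
Similarly P_{Folio} = 40 + (1/3)P_{Quill}.
Substituting the second reaction function into the first: P_{Quill} = 35.5 + (1/3)(40 + (1/3)P_{Quill}), which gives (8/9)P_{Quill} = 293/6 ⇒ P_{Quill} = 54.9375.
Then P_{Folio} = 40 + (1/3)·54.9375 = 58.3125.

54.9375, 58.3125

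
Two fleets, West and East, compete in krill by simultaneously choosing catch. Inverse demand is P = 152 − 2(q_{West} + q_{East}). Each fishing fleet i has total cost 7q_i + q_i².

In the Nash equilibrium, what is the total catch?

Fishing fleet West's profit: π = q_{West}(152 − 2(q_{West} + q_{East})) − 7q_{West} − q_{West}².
∂π/∂q_{West} = 145 − 6q_{West} − 2q_{East} = 0, so q_{West} = 145/6 − (1/3)q_{East}.
By symmetry q_{East} = q_{West}; substituting into the reaction function, (4/3)q_{West} = 145/6 and q_{West} = 18.125.
Total catch: 18.125 + 18.125 = 36.25.

36.25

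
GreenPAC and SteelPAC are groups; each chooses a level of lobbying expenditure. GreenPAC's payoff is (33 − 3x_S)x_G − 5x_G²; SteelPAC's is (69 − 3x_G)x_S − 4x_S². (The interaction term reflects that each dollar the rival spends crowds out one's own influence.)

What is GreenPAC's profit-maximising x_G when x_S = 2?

Expanding GreenPAC's payoff: 33x_G − 3x_Sx_G − 5x_G².
∂π/∂x_G = 33 − 3x_S − 10x_G = 0, so x_G = 3.3 − 0.3x_S.
At x_S = 2: x_G = 3.3 − 0.3·2 = 2.7.

2.7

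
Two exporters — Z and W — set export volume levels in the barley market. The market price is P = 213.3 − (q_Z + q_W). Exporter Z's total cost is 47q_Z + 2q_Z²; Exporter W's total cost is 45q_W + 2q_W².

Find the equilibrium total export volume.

Exporter Z's profit: π = q_Z(213.3 − (q_Z + q_W)) − 47q_Z − 2q_Z².
∂π/∂q_Z = 166.3 − 6q_Z − q_W = 0, so q_Z = 1663/60 − (1/6)q_W.
By the same steps for W: q_W = 28.05 − (1/6)q_Z.
Solving the two reaction functions simultaneously: (1 − (−1/6)(−1/6))q_Z = 1663/60 − (1/6)·28.05, so (35/36)q_Z = 553/24 and q_Z = 23.7.
Then q_W = 28.05 − (1/6)·23.7 = 24.1.
Total export volume: 23.7 + 24.1 = 47.8.

47.8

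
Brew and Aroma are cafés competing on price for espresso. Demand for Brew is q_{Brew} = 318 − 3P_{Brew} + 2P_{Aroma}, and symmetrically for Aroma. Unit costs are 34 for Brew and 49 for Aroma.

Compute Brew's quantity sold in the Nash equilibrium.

Brew's profit: π = (P_{Brew} − 34)(318 − 3P_{Brew} + 2P_{Aroma}).
∂π/∂P_{Brew} = 420 − 6P_{Brew} + 2P_{Aroma} = 0 ⇒ P_{Brew} = 70 + (1/3)P_{Aroma}.
Similarly P_{Aroma} = 77.5 + (1/3)P_{Brew}.
Solving the two reaction functions simultaneously: (1 − (1/3)(1/3))P_{Brew} = 70 + (1/3)·77.5, so (8/9)P_{Brew} = 575/6 and P_{Brew} = 107.8125.
Then P_{Aroma} = 77.5 + (1/3)·107.8125 = 113.4375.
q_{Brew} = 318 − 3·107.8125 + 2·113.4375 = 221.4375.

221.4375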